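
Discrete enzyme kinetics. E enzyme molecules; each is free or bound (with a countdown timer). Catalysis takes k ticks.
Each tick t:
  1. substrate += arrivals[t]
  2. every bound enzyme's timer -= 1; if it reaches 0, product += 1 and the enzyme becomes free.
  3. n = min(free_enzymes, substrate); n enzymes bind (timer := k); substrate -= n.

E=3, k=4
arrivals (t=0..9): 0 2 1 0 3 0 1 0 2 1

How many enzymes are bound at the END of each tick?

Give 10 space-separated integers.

t=0: arr=0 -> substrate=0 bound=0 product=0
t=1: arr=2 -> substrate=0 bound=2 product=0
t=2: arr=1 -> substrate=0 bound=3 product=0
t=3: arr=0 -> substrate=0 bound=3 product=0
t=4: arr=3 -> substrate=3 bound=3 product=0
t=5: arr=0 -> substrate=1 bound=3 product=2
t=6: arr=1 -> substrate=1 bound=3 product=3
t=7: arr=0 -> substrate=1 bound=3 product=3
t=8: arr=2 -> substrate=3 bound=3 product=3
t=9: arr=1 -> substrate=2 bound=3 product=5

Answer: 0 2 3 3 3 3 3 3 3 3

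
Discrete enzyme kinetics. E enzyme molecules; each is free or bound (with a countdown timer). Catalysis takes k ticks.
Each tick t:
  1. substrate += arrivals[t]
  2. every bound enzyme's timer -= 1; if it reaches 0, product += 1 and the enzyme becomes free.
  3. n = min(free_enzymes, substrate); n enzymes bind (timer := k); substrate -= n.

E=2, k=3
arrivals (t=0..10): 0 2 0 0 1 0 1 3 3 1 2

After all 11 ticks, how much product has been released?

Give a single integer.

t=0: arr=0 -> substrate=0 bound=0 product=0
t=1: arr=2 -> substrate=0 bound=2 product=0
t=2: arr=0 -> substrate=0 bound=2 product=0
t=3: arr=0 -> substrate=0 bound=2 product=0
t=4: arr=1 -> substrate=0 bound=1 product=2
t=5: arr=0 -> substrate=0 bound=1 product=2
t=6: arr=1 -> substrate=0 bound=2 product=2
t=7: arr=3 -> substrate=2 bound=2 product=3
t=8: arr=3 -> substrate=5 bound=2 product=3
t=9: arr=1 -> substrate=5 bound=2 product=4
t=10: arr=2 -> substrate=6 bound=2 product=5

Answer: 5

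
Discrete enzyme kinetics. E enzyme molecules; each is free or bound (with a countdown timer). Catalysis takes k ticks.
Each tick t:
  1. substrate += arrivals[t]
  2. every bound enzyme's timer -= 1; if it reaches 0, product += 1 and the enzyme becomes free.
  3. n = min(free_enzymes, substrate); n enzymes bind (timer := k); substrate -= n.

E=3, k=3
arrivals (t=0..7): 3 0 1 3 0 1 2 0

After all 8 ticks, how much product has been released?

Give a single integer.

t=0: arr=3 -> substrate=0 bound=3 product=0
t=1: arr=0 -> substrate=0 bound=3 product=0
t=2: arr=1 -> substrate=1 bound=3 product=0
t=3: arr=3 -> substrate=1 bound=3 product=3
t=4: arr=0 -> substrate=1 bound=3 product=3
t=5: arr=1 -> substrate=2 bound=3 product=3
t=6: arr=2 -> substrate=1 bound=3 product=6
t=7: arr=0 -> substrate=1 bound=3 product=6

Answer: 6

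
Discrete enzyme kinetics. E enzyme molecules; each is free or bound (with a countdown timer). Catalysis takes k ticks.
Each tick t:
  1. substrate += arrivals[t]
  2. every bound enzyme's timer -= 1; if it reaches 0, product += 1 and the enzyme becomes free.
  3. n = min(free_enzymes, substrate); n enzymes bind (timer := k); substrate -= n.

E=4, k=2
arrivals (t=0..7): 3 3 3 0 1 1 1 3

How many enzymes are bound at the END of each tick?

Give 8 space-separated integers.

Answer: 3 4 4 4 3 3 2 4

Derivation:
t=0: arr=3 -> substrate=0 bound=3 product=0
t=1: arr=3 -> substrate=2 bound=4 product=0
t=2: arr=3 -> substrate=2 bound=4 product=3
t=3: arr=0 -> substrate=1 bound=4 product=4
t=4: arr=1 -> substrate=0 bound=3 product=7
t=5: arr=1 -> substrate=0 bound=3 product=8
t=6: arr=1 -> substrate=0 bound=2 product=10
t=7: arr=3 -> substrate=0 bound=4 product=11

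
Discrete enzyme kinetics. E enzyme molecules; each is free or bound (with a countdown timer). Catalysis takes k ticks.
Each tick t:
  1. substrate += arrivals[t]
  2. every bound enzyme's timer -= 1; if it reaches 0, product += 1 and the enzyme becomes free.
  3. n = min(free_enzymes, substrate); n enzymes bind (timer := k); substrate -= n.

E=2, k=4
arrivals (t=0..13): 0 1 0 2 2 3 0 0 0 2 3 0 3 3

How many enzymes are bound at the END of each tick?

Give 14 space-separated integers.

t=0: arr=0 -> substrate=0 bound=0 product=0
t=1: arr=1 -> substrate=0 bound=1 product=0
t=2: arr=0 -> substrate=0 bound=1 product=0
t=3: arr=2 -> substrate=1 bound=2 product=0
t=4: arr=2 -> substrate=3 bound=2 product=0
t=5: arr=3 -> substrate=5 bound=2 product=1
t=6: arr=0 -> substrate=5 bound=2 product=1
t=7: arr=0 -> substrate=4 bound=2 product=2
t=8: arr=0 -> substrate=4 bound=2 product=2
t=9: arr=2 -> substrate=5 bound=2 product=3
t=10: arr=3 -> substrate=8 bound=2 product=3
t=11: arr=0 -> substrate=7 bound=2 product=4
t=12: arr=3 -> substrate=10 bound=2 product=4
t=13: arr=3 -> substrate=12 bound=2 product=5

Answer: 0 1 1 2 2 2 2 2 2 2 2 2 2 2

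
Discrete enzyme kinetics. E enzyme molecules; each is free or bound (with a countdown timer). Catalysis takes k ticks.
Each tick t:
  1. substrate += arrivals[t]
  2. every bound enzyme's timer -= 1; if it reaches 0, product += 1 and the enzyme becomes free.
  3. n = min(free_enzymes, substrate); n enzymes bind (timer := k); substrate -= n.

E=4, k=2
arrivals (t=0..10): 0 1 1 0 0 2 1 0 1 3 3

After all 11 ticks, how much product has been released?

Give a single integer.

Answer: 6

Derivation:
t=0: arr=0 -> substrate=0 bound=0 product=0
t=1: arr=1 -> substrate=0 bound=1 product=0
t=2: arr=1 -> substrate=0 bound=2 product=0
t=3: arr=0 -> substrate=0 bound=1 product=1
t=4: arr=0 -> substrate=0 bound=0 product=2
t=5: arr=2 -> substrate=0 bound=2 product=2
t=6: arr=1 -> substrate=0 bound=3 product=2
t=7: arr=0 -> substrate=0 bound=1 product=4
t=8: arr=1 -> substrate=0 bound=1 product=5
t=9: arr=3 -> substrate=0 bound=4 product=5
t=10: arr=3 -> substrate=2 bound=4 product=6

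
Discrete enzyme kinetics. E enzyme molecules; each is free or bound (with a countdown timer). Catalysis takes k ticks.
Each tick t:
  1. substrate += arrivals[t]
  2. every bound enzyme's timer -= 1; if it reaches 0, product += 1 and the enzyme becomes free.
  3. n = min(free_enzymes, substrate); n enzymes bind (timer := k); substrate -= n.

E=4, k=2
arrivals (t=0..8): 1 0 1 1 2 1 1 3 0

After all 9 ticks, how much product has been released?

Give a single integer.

Answer: 7

Derivation:
t=0: arr=1 -> substrate=0 bound=1 product=0
t=1: arr=0 -> substrate=0 bound=1 product=0
t=2: arr=1 -> substrate=0 bound=1 product=1
t=3: arr=1 -> substrate=0 bound=2 product=1
t=4: arr=2 -> substrate=0 bound=3 product=2
t=5: arr=1 -> substrate=0 bound=3 product=3
t=6: arr=1 -> substrate=0 bound=2 product=5
t=7: arr=3 -> substrate=0 bound=4 product=6
t=8: arr=0 -> substrate=0 bound=3 product=7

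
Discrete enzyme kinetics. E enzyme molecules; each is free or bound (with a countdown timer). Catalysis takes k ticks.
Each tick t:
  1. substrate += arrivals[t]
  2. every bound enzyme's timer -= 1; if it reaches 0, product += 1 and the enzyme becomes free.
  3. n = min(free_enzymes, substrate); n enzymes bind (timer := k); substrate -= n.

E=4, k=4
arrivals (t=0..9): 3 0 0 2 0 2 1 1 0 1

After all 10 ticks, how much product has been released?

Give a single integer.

t=0: arr=3 -> substrate=0 bound=3 product=0
t=1: arr=0 -> substrate=0 bound=3 product=0
t=2: arr=0 -> substrate=0 bound=3 product=0
t=3: arr=2 -> substrate=1 bound=4 product=0
t=4: arr=0 -> substrate=0 bound=2 product=3
t=5: arr=2 -> substrate=0 bound=4 product=3
t=6: arr=1 -> substrate=1 bound=4 product=3
t=7: arr=1 -> substrate=1 bound=4 product=4
t=8: arr=0 -> substrate=0 bound=4 product=5
t=9: arr=1 -> substrate=0 bound=3 product=7

Answer: 7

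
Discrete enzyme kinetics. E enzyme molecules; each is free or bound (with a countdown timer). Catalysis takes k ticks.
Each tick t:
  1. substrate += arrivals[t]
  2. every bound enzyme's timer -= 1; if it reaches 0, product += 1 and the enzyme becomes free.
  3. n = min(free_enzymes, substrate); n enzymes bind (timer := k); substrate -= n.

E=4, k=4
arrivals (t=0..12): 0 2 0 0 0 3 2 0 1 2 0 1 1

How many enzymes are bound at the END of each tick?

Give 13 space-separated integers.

Answer: 0 2 2 2 2 3 4 4 4 4 4 4 4

Derivation:
t=0: arr=0 -> substrate=0 bound=0 product=0
t=1: arr=2 -> substrate=0 bound=2 product=0
t=2: arr=0 -> substrate=0 bound=2 product=0
t=3: arr=0 -> substrate=0 bound=2 product=0
t=4: arr=0 -> substrate=0 bound=2 product=0
t=5: arr=3 -> substrate=0 bound=3 product=2
t=6: arr=2 -> substrate=1 bound=4 product=2
t=7: arr=0 -> substrate=1 bound=4 product=2
t=8: arr=1 -> substrate=2 bound=4 product=2
t=9: arr=2 -> substrate=1 bound=4 product=5
t=10: arr=0 -> substrate=0 bound=4 product=6
t=11: arr=1 -> substrate=1 bound=4 product=6
t=12: arr=1 -> substrate=2 bound=4 product=6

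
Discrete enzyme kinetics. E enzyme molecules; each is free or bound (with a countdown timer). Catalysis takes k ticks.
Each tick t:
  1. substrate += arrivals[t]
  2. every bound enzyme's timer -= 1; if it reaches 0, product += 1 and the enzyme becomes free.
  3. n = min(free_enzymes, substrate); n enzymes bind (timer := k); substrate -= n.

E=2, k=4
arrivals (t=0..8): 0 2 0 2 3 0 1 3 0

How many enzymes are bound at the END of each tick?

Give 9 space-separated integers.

t=0: arr=0 -> substrate=0 bound=0 product=0
t=1: arr=2 -> substrate=0 bound=2 product=0
t=2: arr=0 -> substrate=0 bound=2 product=0
t=3: arr=2 -> substrate=2 bound=2 product=0
t=4: arr=3 -> substrate=5 bound=2 product=0
t=5: arr=0 -> substrate=3 bound=2 product=2
t=6: arr=1 -> substrate=4 bound=2 product=2
t=7: arr=3 -> substrate=7 bound=2 product=2
t=8: arr=0 -> substrate=7 bound=2 product=2

Answer: 0 2 2 2 2 2 2 2 2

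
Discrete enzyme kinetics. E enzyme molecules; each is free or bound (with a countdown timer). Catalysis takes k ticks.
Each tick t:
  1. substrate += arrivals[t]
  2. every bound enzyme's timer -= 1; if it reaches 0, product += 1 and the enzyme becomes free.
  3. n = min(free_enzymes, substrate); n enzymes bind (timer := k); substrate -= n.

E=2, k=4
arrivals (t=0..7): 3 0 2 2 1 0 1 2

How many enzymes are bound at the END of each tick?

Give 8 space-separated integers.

Answer: 2 2 2 2 2 2 2 2

Derivation:
t=0: arr=3 -> substrate=1 bound=2 product=0
t=1: arr=0 -> substrate=1 bound=2 product=0
t=2: arr=2 -> substrate=3 bound=2 product=0
t=3: arr=2 -> substrate=5 bound=2 product=0
t=4: arr=1 -> substrate=4 bound=2 product=2
t=5: arr=0 -> substrate=4 bound=2 product=2
t=6: arr=1 -> substrate=5 bound=2 product=2
t=7: arr=2 -> substrate=7 bound=2 product=2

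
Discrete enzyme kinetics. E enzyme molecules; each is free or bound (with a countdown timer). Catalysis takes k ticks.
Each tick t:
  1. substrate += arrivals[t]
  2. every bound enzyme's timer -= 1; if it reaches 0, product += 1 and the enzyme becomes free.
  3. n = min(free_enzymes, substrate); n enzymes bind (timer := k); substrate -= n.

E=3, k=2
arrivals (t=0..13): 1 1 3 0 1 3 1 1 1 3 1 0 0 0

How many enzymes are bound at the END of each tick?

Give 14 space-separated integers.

Answer: 1 2 3 3 2 3 3 3 3 3 3 2 1 0

Derivation:
t=0: arr=1 -> substrate=0 bound=1 product=0
t=1: arr=1 -> substrate=0 bound=2 product=0
t=2: arr=3 -> substrate=1 bound=3 product=1
t=3: arr=0 -> substrate=0 bound=3 product=2
t=4: arr=1 -> substrate=0 bound=2 product=4
t=5: arr=3 -> substrate=1 bound=3 product=5
t=6: arr=1 -> substrate=1 bound=3 product=6
t=7: arr=1 -> substrate=0 bound=3 product=8
t=8: arr=1 -> substrate=0 bound=3 product=9
t=9: arr=3 -> substrate=1 bound=3 product=11
t=10: arr=1 -> substrate=1 bound=3 product=12
t=11: arr=0 -> substrate=0 bound=2 product=14
t=12: arr=0 -> substrate=0 bound=1 product=15
t=13: arr=0 -> substrate=0 bound=0 product=16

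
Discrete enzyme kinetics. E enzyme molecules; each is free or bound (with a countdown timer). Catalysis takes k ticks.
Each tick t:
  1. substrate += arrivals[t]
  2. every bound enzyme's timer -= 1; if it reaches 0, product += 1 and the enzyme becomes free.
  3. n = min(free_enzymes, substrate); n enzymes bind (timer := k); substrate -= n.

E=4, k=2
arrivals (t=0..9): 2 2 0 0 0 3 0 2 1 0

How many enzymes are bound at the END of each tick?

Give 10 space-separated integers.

t=0: arr=2 -> substrate=0 bound=2 product=0
t=1: arr=2 -> substrate=0 bound=4 product=0
t=2: arr=0 -> substrate=0 bound=2 product=2
t=3: arr=0 -> substrate=0 bound=0 product=4
t=4: arr=0 -> substrate=0 bound=0 product=4
t=5: arr=3 -> substrate=0 bound=3 product=4
t=6: arr=0 -> substrate=0 bound=3 product=4
t=7: arr=2 -> substrate=0 bound=2 product=7
t=8: arr=1 -> substrate=0 bound=3 product=7
t=9: arr=0 -> substrate=0 bound=1 product=9

Answer: 2 4 2 0 0 3 3 2 3 1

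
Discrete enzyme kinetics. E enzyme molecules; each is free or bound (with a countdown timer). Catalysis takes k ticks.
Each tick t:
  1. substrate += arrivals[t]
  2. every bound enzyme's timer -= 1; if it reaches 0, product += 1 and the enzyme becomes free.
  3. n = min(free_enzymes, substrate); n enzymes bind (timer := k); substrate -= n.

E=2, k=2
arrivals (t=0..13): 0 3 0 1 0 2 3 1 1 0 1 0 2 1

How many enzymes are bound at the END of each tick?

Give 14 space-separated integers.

t=0: arr=0 -> substrate=0 bound=0 product=0
t=1: arr=3 -> substrate=1 bound=2 product=0
t=2: arr=0 -> substrate=1 bound=2 product=0
t=3: arr=1 -> substrate=0 bound=2 product=2
t=4: arr=0 -> substrate=0 bound=2 product=2
t=5: arr=2 -> substrate=0 bound=2 product=4
t=6: arr=3 -> substrate=3 bound=2 product=4
t=7: arr=1 -> substrate=2 bound=2 product=6
t=8: arr=1 -> substrate=3 bound=2 product=6
t=9: arr=0 -> substrate=1 bound=2 product=8
t=10: arr=1 -> substrate=2 bound=2 product=8
t=11: arr=0 -> substrate=0 bound=2 product=10
t=12: arr=2 -> substrate=2 bound=2 product=10
t=13: arr=1 -> substrate=1 bound=2 product=12

Answer: 0 2 2 2 2 2 2 2 2 2 2 2 2 2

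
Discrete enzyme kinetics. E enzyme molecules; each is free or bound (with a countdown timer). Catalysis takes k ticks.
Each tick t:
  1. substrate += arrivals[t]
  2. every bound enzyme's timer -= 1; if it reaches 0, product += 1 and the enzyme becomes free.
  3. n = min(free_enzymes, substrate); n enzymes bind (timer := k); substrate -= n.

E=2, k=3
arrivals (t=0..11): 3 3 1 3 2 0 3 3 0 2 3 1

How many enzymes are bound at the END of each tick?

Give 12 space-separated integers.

Answer: 2 2 2 2 2 2 2 2 2 2 2 2

Derivation:
t=0: arr=3 -> substrate=1 bound=2 product=0
t=1: arr=3 -> substrate=4 bound=2 product=0
t=2: arr=1 -> substrate=5 bound=2 product=0
t=3: arr=3 -> substrate=6 bound=2 product=2
t=4: arr=2 -> substrate=8 bound=2 product=2
t=5: arr=0 -> substrate=8 bound=2 product=2
t=6: arr=3 -> substrate=9 bound=2 product=4
t=7: arr=3 -> substrate=12 bound=2 product=4
t=8: arr=0 -> substrate=12 bound=2 product=4
t=9: arr=2 -> substrate=12 bound=2 product=6
t=10: arr=3 -> substrate=15 bound=2 product=6
t=11: arr=1 -> substrate=16 bound=2 product=6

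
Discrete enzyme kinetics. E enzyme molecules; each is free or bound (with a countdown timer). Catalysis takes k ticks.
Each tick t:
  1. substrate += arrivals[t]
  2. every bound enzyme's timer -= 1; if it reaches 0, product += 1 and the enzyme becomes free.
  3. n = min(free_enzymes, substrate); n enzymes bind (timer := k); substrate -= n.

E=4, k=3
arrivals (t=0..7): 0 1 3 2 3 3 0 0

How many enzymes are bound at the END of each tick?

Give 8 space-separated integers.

t=0: arr=0 -> substrate=0 bound=0 product=0
t=1: arr=1 -> substrate=0 bound=1 product=0
t=2: arr=3 -> substrate=0 bound=4 product=0
t=3: arr=2 -> substrate=2 bound=4 product=0
t=4: arr=3 -> substrate=4 bound=4 product=1
t=5: arr=3 -> substrate=4 bound=4 product=4
t=6: arr=0 -> substrate=4 bound=4 product=4
t=7: arr=0 -> substrate=3 bound=4 product=5

Answer: 0 1 4 4 4 4 4 4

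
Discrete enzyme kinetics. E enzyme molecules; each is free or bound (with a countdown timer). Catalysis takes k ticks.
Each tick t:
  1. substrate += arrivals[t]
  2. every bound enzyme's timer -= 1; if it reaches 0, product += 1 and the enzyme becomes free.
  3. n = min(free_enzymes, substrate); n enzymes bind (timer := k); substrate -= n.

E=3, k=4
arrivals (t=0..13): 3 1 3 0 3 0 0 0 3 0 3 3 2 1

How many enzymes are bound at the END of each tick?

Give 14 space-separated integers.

t=0: arr=3 -> substrate=0 bound=3 product=0
t=1: arr=1 -> substrate=1 bound=3 product=0
t=2: arr=3 -> substrate=4 bound=3 product=0
t=3: arr=0 -> substrate=4 bound=3 product=0
t=4: arr=3 -> substrate=4 bound=3 product=3
t=5: arr=0 -> substrate=4 bound=3 product=3
t=6: arr=0 -> substrate=4 bound=3 product=3
t=7: arr=0 -> substrate=4 bound=3 product=3
t=8: arr=3 -> substrate=4 bound=3 product=6
t=9: arr=0 -> substrate=4 bound=3 product=6
t=10: arr=3 -> substrate=7 bound=3 product=6
t=11: arr=3 -> substrate=10 bound=3 product=6
t=12: arr=2 -> substrate=9 bound=3 product=9
t=13: arr=1 -> substrate=10 bound=3 product=9

Answer: 3 3 3 3 3 3 3 3 3 3 3 3 3 3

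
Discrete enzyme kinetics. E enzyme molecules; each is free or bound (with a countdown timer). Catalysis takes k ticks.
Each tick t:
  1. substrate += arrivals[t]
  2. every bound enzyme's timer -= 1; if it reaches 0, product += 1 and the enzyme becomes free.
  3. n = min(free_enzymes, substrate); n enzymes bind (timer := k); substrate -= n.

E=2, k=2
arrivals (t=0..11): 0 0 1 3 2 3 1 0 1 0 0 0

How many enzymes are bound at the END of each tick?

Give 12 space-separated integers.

t=0: arr=0 -> substrate=0 bound=0 product=0
t=1: arr=0 -> substrate=0 bound=0 product=0
t=2: arr=1 -> substrate=0 bound=1 product=0
t=3: arr=3 -> substrate=2 bound=2 product=0
t=4: arr=2 -> substrate=3 bound=2 product=1
t=5: arr=3 -> substrate=5 bound=2 product=2
t=6: arr=1 -> substrate=5 bound=2 product=3
t=7: arr=0 -> substrate=4 bound=2 product=4
t=8: arr=1 -> substrate=4 bound=2 product=5
t=9: arr=0 -> substrate=3 bound=2 product=6
t=10: arr=0 -> substrate=2 bound=2 product=7
t=11: arr=0 -> substrate=1 bound=2 product=8

Answer: 0 0 1 2 2 2 2 2 2 2 2 2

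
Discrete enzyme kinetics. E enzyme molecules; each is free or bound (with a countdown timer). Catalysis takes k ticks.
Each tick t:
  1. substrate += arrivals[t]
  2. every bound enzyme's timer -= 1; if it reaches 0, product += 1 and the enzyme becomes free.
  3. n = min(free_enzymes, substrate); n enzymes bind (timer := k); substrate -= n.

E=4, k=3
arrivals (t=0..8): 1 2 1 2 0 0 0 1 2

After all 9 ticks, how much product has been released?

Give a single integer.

t=0: arr=1 -> substrate=0 bound=1 product=0
t=1: arr=2 -> substrate=0 bound=3 product=0
t=2: arr=1 -> substrate=0 bound=4 product=0
t=3: arr=2 -> substrate=1 bound=4 product=1
t=4: arr=0 -> substrate=0 bound=3 product=3
t=5: arr=0 -> substrate=0 bound=2 product=4
t=6: arr=0 -> substrate=0 bound=1 product=5
t=7: arr=1 -> substrate=0 bound=1 product=6
t=8: arr=2 -> substrate=0 bound=3 product=6

Answer: 6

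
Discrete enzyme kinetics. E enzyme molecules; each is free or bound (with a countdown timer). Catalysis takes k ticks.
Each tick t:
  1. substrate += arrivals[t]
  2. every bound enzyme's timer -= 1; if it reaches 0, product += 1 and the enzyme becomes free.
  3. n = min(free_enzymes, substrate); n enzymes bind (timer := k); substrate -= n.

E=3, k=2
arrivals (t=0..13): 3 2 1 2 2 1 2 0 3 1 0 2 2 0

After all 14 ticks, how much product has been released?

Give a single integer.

Answer: 18

Derivation:
t=0: arr=3 -> substrate=0 bound=3 product=0
t=1: arr=2 -> substrate=2 bound=3 product=0
t=2: arr=1 -> substrate=0 bound=3 product=3
t=3: arr=2 -> substrate=2 bound=3 product=3
t=4: arr=2 -> substrate=1 bound=3 product=6
t=5: arr=1 -> substrate=2 bound=3 product=6
t=6: arr=2 -> substrate=1 bound=3 product=9
t=7: arr=0 -> substrate=1 bound=3 product=9
t=8: arr=3 -> substrate=1 bound=3 product=12
t=9: arr=1 -> substrate=2 bound=3 product=12
t=10: arr=0 -> substrate=0 bound=2 product=15
t=11: arr=2 -> substrate=1 bound=3 product=15
t=12: arr=2 -> substrate=1 bound=3 product=17
t=13: arr=0 -> substrate=0 bound=3 product=18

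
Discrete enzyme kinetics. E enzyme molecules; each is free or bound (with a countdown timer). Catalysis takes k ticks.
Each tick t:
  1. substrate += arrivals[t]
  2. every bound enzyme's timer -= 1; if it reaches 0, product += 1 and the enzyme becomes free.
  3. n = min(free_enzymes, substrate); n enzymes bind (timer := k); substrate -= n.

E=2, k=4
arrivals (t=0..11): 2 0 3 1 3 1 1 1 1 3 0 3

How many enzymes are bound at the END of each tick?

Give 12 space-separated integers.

t=0: arr=2 -> substrate=0 bound=2 product=0
t=1: arr=0 -> substrate=0 bound=2 product=0
t=2: arr=3 -> substrate=3 bound=2 product=0
t=3: arr=1 -> substrate=4 bound=2 product=0
t=4: arr=3 -> substrate=5 bound=2 product=2
t=5: arr=1 -> substrate=6 bound=2 product=2
t=6: arr=1 -> substrate=7 bound=2 product=2
t=7: arr=1 -> substrate=8 bound=2 product=2
t=8: arr=1 -> substrate=7 bound=2 product=4
t=9: arr=3 -> substrate=10 bound=2 product=4
t=10: arr=0 -> substrate=10 bound=2 product=4
t=11: arr=3 -> substrate=13 bound=2 product=4

Answer: 2 2 2 2 2 2 2 2 2 2 2 2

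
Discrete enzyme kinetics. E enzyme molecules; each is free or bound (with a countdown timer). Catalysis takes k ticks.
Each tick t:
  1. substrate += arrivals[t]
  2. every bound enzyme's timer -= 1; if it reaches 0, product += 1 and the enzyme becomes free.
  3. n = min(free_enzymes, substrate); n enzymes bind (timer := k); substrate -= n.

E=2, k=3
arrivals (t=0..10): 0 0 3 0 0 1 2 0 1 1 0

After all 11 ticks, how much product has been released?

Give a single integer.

t=0: arr=0 -> substrate=0 bound=0 product=0
t=1: arr=0 -> substrate=0 bound=0 product=0
t=2: arr=3 -> substrate=1 bound=2 product=0
t=3: arr=0 -> substrate=1 bound=2 product=0
t=4: arr=0 -> substrate=1 bound=2 product=0
t=5: arr=1 -> substrate=0 bound=2 product=2
t=6: arr=2 -> substrate=2 bound=2 product=2
t=7: arr=0 -> substrate=2 bound=2 product=2
t=8: arr=1 -> substrate=1 bound=2 product=4
t=9: arr=1 -> substrate=2 bound=2 product=4
t=10: arr=0 -> substrate=2 bound=2 product=4

Answer: 4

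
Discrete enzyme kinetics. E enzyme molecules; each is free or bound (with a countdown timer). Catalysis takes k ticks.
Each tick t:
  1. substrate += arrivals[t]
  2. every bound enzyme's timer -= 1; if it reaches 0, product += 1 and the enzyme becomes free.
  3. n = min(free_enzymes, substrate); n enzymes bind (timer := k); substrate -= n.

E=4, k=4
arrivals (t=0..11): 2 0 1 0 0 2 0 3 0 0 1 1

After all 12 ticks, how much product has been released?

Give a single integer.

Answer: 7

Derivation:
t=0: arr=2 -> substrate=0 bound=2 product=0
t=1: arr=0 -> substrate=0 bound=2 product=0
t=2: arr=1 -> substrate=0 bound=3 product=0
t=3: arr=0 -> substrate=0 bound=3 product=0
t=4: arr=0 -> substrate=0 bound=1 product=2
t=5: arr=2 -> substrate=0 bound=3 product=2
t=6: arr=0 -> substrate=0 bound=2 product=3
t=7: arr=3 -> substrate=1 bound=4 product=3
t=8: arr=0 -> substrate=1 bound=4 product=3
t=9: arr=0 -> substrate=0 bound=3 product=5
t=10: arr=1 -> substrate=0 bound=4 product=5
t=11: arr=1 -> substrate=0 bound=3 product=7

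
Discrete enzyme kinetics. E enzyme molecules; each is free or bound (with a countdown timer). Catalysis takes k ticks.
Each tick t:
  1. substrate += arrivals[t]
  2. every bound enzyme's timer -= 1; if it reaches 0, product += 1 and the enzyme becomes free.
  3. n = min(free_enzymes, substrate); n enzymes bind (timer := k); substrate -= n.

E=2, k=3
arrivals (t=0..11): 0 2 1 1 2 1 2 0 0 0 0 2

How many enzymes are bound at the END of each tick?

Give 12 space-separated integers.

Answer: 0 2 2 2 2 2 2 2 2 2 2 2

Derivation:
t=0: arr=0 -> substrate=0 bound=0 product=0
t=1: arr=2 -> substrate=0 bound=2 product=0
t=2: arr=1 -> substrate=1 bound=2 product=0
t=3: arr=1 -> substrate=2 bound=2 product=0
t=4: arr=2 -> substrate=2 bound=2 product=2
t=5: arr=1 -> substrate=3 bound=2 product=2
t=6: arr=2 -> substrate=5 bound=2 product=2
t=7: arr=0 -> substrate=3 bound=2 product=4
t=8: arr=0 -> substrate=3 bound=2 product=4
t=9: arr=0 -> substrate=3 bound=2 product=4
t=10: arr=0 -> substrate=1 bound=2 product=6
t=11: arr=2 -> substrate=3 bound=2 product=6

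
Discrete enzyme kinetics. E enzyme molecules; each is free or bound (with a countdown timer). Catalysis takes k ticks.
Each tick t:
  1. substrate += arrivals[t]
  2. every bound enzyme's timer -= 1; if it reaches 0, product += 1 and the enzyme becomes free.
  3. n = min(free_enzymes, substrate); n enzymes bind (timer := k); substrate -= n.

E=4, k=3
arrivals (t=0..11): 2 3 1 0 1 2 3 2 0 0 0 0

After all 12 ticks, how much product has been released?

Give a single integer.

t=0: arr=2 -> substrate=0 bound=2 product=0
t=1: arr=3 -> substrate=1 bound=4 product=0
t=2: arr=1 -> substrate=2 bound=4 product=0
t=3: arr=0 -> substrate=0 bound=4 product=2
t=4: arr=1 -> substrate=0 bound=3 product=4
t=5: arr=2 -> substrate=1 bound=4 product=4
t=6: arr=3 -> substrate=2 bound=4 product=6
t=7: arr=2 -> substrate=3 bound=4 product=7
t=8: arr=0 -> substrate=2 bound=4 product=8
t=9: arr=0 -> substrate=0 bound=4 product=10
t=10: arr=0 -> substrate=0 bound=3 product=11
t=11: arr=0 -> substrate=0 bound=2 product=12

Answer: 12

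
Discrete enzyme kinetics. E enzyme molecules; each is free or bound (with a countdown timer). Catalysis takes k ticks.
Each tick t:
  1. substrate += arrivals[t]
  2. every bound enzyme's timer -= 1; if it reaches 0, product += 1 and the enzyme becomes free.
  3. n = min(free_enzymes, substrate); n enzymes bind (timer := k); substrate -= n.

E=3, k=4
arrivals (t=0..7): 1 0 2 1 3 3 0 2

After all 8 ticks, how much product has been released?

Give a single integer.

Answer: 3

Derivation:
t=0: arr=1 -> substrate=0 bound=1 product=0
t=1: arr=0 -> substrate=0 bound=1 product=0
t=2: arr=2 -> substrate=0 bound=3 product=0
t=3: arr=1 -> substrate=1 bound=3 product=0
t=4: arr=3 -> substrate=3 bound=3 product=1
t=5: arr=3 -> substrate=6 bound=3 product=1
t=6: arr=0 -> substrate=4 bound=3 product=3
t=7: arr=2 -> substrate=6 bound=3 product=3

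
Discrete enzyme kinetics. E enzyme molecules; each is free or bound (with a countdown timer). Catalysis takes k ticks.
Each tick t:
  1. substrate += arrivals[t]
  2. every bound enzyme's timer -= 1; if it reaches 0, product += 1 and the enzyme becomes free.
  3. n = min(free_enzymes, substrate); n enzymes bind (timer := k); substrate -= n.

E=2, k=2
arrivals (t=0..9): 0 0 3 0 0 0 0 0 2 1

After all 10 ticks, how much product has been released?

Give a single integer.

t=0: arr=0 -> substrate=0 bound=0 product=0
t=1: arr=0 -> substrate=0 bound=0 product=0
t=2: arr=3 -> substrate=1 bound=2 product=0
t=3: arr=0 -> substrate=1 bound=2 product=0
t=4: arr=0 -> substrate=0 bound=1 product=2
t=5: arr=0 -> substrate=0 bound=1 product=2
t=6: arr=0 -> substrate=0 bound=0 product=3
t=7: arr=0 -> substrate=0 bound=0 product=3
t=8: arr=2 -> substrate=0 bound=2 product=3
t=9: arr=1 -> substrate=1 bound=2 product=3

Answer: 3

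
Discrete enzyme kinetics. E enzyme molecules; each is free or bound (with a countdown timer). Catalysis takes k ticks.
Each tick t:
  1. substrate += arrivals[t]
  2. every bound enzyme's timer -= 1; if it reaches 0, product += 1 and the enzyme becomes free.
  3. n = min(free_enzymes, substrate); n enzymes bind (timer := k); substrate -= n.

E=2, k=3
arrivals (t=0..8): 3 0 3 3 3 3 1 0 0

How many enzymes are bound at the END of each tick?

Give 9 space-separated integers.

Answer: 2 2 2 2 2 2 2 2 2

Derivation:
t=0: arr=3 -> substrate=1 bound=2 product=0
t=1: arr=0 -> substrate=1 bound=2 product=0
t=2: arr=3 -> substrate=4 bound=2 product=0
t=3: arr=3 -> substrate=5 bound=2 product=2
t=4: arr=3 -> substrate=8 bound=2 product=2
t=5: arr=3 -> substrate=11 bound=2 product=2
t=6: arr=1 -> substrate=10 bound=2 product=4
t=7: arr=0 -> substrate=10 bound=2 product=4
t=8: arr=0 -> substrate=10 bound=2 product=4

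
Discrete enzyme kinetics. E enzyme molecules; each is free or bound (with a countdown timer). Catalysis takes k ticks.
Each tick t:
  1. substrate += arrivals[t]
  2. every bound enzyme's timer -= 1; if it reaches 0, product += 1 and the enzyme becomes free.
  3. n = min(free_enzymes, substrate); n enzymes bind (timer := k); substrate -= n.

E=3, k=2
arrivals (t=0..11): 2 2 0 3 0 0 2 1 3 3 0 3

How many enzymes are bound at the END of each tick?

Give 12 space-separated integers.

Answer: 2 3 2 3 3 1 2 3 3 3 3 3

Derivation:
t=0: arr=2 -> substrate=0 bound=2 product=0
t=1: arr=2 -> substrate=1 bound=3 product=0
t=2: arr=0 -> substrate=0 bound=2 product=2
t=3: arr=3 -> substrate=1 bound=3 product=3
t=4: arr=0 -> substrate=0 bound=3 product=4
t=5: arr=0 -> substrate=0 bound=1 product=6
t=6: arr=2 -> substrate=0 bound=2 product=7
t=7: arr=1 -> substrate=0 bound=3 product=7
t=8: arr=3 -> substrate=1 bound=3 product=9
t=9: arr=3 -> substrate=3 bound=3 product=10
t=10: arr=0 -> substrate=1 bound=3 product=12
t=11: arr=3 -> substrate=3 bound=3 product=13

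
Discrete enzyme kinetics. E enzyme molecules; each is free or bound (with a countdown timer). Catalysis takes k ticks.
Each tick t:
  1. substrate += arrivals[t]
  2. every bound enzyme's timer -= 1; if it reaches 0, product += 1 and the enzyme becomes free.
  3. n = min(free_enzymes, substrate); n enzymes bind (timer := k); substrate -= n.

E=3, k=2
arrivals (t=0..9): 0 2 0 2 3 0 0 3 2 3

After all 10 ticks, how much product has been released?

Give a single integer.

t=0: arr=0 -> substrate=0 bound=0 product=0
t=1: arr=2 -> substrate=0 bound=2 product=0
t=2: arr=0 -> substrate=0 bound=2 product=0
t=3: arr=2 -> substrate=0 bound=2 product=2
t=4: arr=3 -> substrate=2 bound=3 product=2
t=5: arr=0 -> substrate=0 bound=3 product=4
t=6: arr=0 -> substrate=0 bound=2 product=5
t=7: arr=3 -> substrate=0 bound=3 product=7
t=8: arr=2 -> substrate=2 bound=3 product=7
t=9: arr=3 -> substrate=2 bound=3 product=10

Answer: 10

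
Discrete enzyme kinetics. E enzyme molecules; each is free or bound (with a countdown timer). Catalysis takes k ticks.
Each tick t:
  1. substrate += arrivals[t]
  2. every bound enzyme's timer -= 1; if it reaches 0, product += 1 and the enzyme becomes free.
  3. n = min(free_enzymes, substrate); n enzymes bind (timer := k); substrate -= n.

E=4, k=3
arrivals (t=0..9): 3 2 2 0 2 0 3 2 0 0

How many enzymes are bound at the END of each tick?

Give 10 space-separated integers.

t=0: arr=3 -> substrate=0 bound=3 product=0
t=1: arr=2 -> substrate=1 bound=4 product=0
t=2: arr=2 -> substrate=3 bound=4 product=0
t=3: arr=0 -> substrate=0 bound=4 product=3
t=4: arr=2 -> substrate=1 bound=4 product=4
t=5: arr=0 -> substrate=1 bound=4 product=4
t=6: arr=3 -> substrate=1 bound=4 product=7
t=7: arr=2 -> substrate=2 bound=4 product=8
t=8: arr=0 -> substrate=2 bound=4 product=8
t=9: arr=0 -> substrate=0 bound=3 product=11

Answer: 3 4 4 4 4 4 4 4 4 3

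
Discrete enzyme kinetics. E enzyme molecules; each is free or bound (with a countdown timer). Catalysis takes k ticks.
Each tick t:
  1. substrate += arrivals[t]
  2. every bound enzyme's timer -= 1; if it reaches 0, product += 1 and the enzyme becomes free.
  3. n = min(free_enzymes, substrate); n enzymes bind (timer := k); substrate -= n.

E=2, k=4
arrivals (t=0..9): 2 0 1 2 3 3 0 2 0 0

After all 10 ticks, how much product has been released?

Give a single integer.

Answer: 4

Derivation:
t=0: arr=2 -> substrate=0 bound=2 product=0
t=1: arr=0 -> substrate=0 bound=2 product=0
t=2: arr=1 -> substrate=1 bound=2 product=0
t=3: arr=2 -> substrate=3 bound=2 product=0
t=4: arr=3 -> substrate=4 bound=2 product=2
t=5: arr=3 -> substrate=7 bound=2 product=2
t=6: arr=0 -> substrate=7 bound=2 product=2
t=7: arr=2 -> substrate=9 bound=2 product=2
t=8: arr=0 -> substrate=7 bound=2 product=4
t=9: arr=0 -> substrate=7 bound=2 product=4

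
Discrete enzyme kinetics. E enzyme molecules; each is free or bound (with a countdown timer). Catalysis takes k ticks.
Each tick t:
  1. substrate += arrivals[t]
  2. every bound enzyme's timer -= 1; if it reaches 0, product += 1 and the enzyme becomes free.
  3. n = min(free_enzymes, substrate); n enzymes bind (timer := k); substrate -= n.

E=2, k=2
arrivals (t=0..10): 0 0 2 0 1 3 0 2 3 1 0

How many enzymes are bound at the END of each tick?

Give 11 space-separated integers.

Answer: 0 0 2 2 1 2 2 2 2 2 2

Derivation:
t=0: arr=0 -> substrate=0 bound=0 product=0
t=1: arr=0 -> substrate=0 bound=0 product=0
t=2: arr=2 -> substrate=0 bound=2 product=0
t=3: arr=0 -> substrate=0 bound=2 product=0
t=4: arr=1 -> substrate=0 bound=1 product=2
t=5: arr=3 -> substrate=2 bound=2 product=2
t=6: arr=0 -> substrate=1 bound=2 product=3
t=7: arr=2 -> substrate=2 bound=2 product=4
t=8: arr=3 -> substrate=4 bound=2 product=5
t=9: arr=1 -> substrate=4 bound=2 product=6
t=10: arr=0 -> substrate=3 bound=2 product=7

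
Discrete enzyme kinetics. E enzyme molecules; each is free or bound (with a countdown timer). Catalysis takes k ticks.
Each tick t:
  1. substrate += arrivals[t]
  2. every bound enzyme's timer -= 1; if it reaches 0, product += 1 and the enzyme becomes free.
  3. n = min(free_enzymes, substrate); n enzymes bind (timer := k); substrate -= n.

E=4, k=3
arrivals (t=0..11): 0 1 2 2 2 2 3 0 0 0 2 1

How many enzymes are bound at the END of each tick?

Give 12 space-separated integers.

Answer: 0 1 3 4 4 4 4 4 4 4 4 4

Derivation:
t=0: arr=0 -> substrate=0 bound=0 product=0
t=1: arr=1 -> substrate=0 bound=1 product=0
t=2: arr=2 -> substrate=0 bound=3 product=0
t=3: arr=2 -> substrate=1 bound=4 product=0
t=4: arr=2 -> substrate=2 bound=4 product=1
t=5: arr=2 -> substrate=2 bound=4 product=3
t=6: arr=3 -> substrate=4 bound=4 product=4
t=7: arr=0 -> substrate=3 bound=4 product=5
t=8: arr=0 -> substrate=1 bound=4 product=7
t=9: arr=0 -> substrate=0 bound=4 product=8
t=10: arr=2 -> substrate=1 bound=4 product=9
t=11: arr=1 -> substrate=0 bound=4 product=11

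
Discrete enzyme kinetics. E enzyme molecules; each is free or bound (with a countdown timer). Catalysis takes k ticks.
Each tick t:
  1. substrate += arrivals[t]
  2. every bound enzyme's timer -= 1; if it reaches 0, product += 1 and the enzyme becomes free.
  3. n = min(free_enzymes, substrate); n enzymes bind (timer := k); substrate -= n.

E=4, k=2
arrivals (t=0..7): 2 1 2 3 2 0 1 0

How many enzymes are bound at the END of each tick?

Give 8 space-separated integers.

t=0: arr=2 -> substrate=0 bound=2 product=0
t=1: arr=1 -> substrate=0 bound=3 product=0
t=2: arr=2 -> substrate=0 bound=3 product=2
t=3: arr=3 -> substrate=1 bound=4 product=3
t=4: arr=2 -> substrate=1 bound=4 product=5
t=5: arr=0 -> substrate=0 bound=3 product=7
t=6: arr=1 -> substrate=0 bound=2 product=9
t=7: arr=0 -> substrate=0 bound=1 product=10

Answer: 2 3 3 4 4 3 2 1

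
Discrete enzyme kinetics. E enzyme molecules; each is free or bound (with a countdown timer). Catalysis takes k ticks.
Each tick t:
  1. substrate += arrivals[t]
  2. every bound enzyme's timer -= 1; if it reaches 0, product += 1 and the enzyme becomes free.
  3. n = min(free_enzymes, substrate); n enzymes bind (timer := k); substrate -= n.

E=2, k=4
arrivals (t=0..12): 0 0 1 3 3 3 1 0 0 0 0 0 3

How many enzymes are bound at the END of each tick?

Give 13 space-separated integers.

Answer: 0 0 1 2 2 2 2 2 2 2 2 2 2

Derivation:
t=0: arr=0 -> substrate=0 bound=0 product=0
t=1: arr=0 -> substrate=0 bound=0 product=0
t=2: arr=1 -> substrate=0 bound=1 product=0
t=3: arr=3 -> substrate=2 bound=2 product=0
t=4: arr=3 -> substrate=5 bound=2 product=0
t=5: arr=3 -> substrate=8 bound=2 product=0
t=6: arr=1 -> substrate=8 bound=2 product=1
t=7: arr=0 -> substrate=7 bound=2 product=2
t=8: arr=0 -> substrate=7 bound=2 product=2
t=9: arr=0 -> substrate=7 bound=2 product=2
t=10: arr=0 -> substrate=6 bound=2 product=3
t=11: arr=0 -> substrate=5 bound=2 product=4
t=12: arr=3 -> substrate=8 bound=2 product=4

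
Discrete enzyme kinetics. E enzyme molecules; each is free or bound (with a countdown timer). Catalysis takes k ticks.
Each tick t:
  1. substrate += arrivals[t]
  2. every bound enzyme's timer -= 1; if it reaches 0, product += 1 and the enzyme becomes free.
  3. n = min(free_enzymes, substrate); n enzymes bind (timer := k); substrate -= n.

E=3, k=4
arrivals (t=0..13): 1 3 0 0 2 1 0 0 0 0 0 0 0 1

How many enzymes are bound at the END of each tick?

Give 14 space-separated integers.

Answer: 1 3 3 3 3 3 3 3 3 1 1 1 0 1

Derivation:
t=0: arr=1 -> substrate=0 bound=1 product=0
t=1: arr=3 -> substrate=1 bound=3 product=0
t=2: arr=0 -> substrate=1 bound=3 product=0
t=3: arr=0 -> substrate=1 bound=3 product=0
t=4: arr=2 -> substrate=2 bound=3 product=1
t=5: arr=1 -> substrate=1 bound=3 product=3
t=6: arr=0 -> substrate=1 bound=3 product=3
t=7: arr=0 -> substrate=1 bound=3 product=3
t=8: arr=0 -> substrate=0 bound=3 product=4
t=9: arr=0 -> substrate=0 bound=1 product=6
t=10: arr=0 -> substrate=0 bound=1 product=6
t=11: arr=0 -> substrate=0 bound=1 product=6
t=12: arr=0 -> substrate=0 bound=0 product=7
t=13: arr=1 -> substrate=0 bound=1 product=7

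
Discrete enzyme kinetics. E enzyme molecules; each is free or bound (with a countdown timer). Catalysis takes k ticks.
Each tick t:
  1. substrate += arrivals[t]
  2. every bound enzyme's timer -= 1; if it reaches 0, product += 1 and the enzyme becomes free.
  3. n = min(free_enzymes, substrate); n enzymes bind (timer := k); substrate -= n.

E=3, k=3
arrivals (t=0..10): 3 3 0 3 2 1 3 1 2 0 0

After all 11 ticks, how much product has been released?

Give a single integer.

t=0: arr=3 -> substrate=0 bound=3 product=0
t=1: arr=3 -> substrate=3 bound=3 product=0
t=2: arr=0 -> substrate=3 bound=3 product=0
t=3: arr=3 -> substrate=3 bound=3 product=3
t=4: arr=2 -> substrate=5 bound=3 product=3
t=5: arr=1 -> substrate=6 bound=3 product=3
t=6: arr=3 -> substrate=6 bound=3 product=6
t=7: arr=1 -> substrate=7 bound=3 product=6
t=8: arr=2 -> substrate=9 bound=3 product=6
t=9: arr=0 -> substrate=6 bound=3 product=9
t=10: arr=0 -> substrate=6 bound=3 product=9

Answer: 9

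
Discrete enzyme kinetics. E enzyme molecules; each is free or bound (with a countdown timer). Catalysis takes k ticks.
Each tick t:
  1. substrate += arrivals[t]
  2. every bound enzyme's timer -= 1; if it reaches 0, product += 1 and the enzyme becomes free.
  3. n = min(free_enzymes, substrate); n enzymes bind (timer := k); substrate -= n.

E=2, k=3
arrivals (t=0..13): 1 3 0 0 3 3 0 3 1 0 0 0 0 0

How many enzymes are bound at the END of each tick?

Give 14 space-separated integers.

t=0: arr=1 -> substrate=0 bound=1 product=0
t=1: arr=3 -> substrate=2 bound=2 product=0
t=2: arr=0 -> substrate=2 bound=2 product=0
t=3: arr=0 -> substrate=1 bound=2 product=1
t=4: arr=3 -> substrate=3 bound=2 product=2
t=5: arr=3 -> substrate=6 bound=2 product=2
t=6: arr=0 -> substrate=5 bound=2 product=3
t=7: arr=3 -> substrate=7 bound=2 product=4
t=8: arr=1 -> substrate=8 bound=2 product=4
t=9: arr=0 -> substrate=7 bound=2 product=5
t=10: arr=0 -> substrate=6 bound=2 product=6
t=11: arr=0 -> substrate=6 bound=2 product=6
t=12: arr=0 -> substrate=5 bound=2 product=7
t=13: arr=0 -> substrate=4 bound=2 product=8

Answer: 1 2 2 2 2 2 2 2 2 2 2 2 2 2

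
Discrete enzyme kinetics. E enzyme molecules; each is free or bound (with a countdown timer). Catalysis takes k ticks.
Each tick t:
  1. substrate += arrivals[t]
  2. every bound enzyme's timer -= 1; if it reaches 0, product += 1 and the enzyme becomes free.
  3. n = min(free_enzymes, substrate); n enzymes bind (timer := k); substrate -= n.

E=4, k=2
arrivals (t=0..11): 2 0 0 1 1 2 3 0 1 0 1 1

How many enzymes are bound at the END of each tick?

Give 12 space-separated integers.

t=0: arr=2 -> substrate=0 bound=2 product=0
t=1: arr=0 -> substrate=0 bound=2 product=0
t=2: arr=0 -> substrate=0 bound=0 product=2
t=3: arr=1 -> substrate=0 bound=1 product=2
t=4: arr=1 -> substrate=0 bound=2 product=2
t=5: arr=2 -> substrate=0 bound=3 product=3
t=6: arr=3 -> substrate=1 bound=4 product=4
t=7: arr=0 -> substrate=0 bound=3 product=6
t=8: arr=1 -> substrate=0 bound=2 product=8
t=9: arr=0 -> substrate=0 bound=1 product=9
t=10: arr=1 -> substrate=0 bound=1 product=10
t=11: arr=1 -> substrate=0 bound=2 product=10

Answer: 2 2 0 1 2 3 4 3 2 1 1 2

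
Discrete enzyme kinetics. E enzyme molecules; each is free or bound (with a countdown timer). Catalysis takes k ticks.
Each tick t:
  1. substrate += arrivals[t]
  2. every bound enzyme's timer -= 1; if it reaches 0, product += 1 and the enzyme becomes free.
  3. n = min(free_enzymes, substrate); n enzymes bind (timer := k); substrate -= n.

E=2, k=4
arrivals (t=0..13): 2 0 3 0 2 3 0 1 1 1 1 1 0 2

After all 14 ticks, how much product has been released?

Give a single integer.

Answer: 6

Derivation:
t=0: arr=2 -> substrate=0 bound=2 product=0
t=1: arr=0 -> substrate=0 bound=2 product=0
t=2: arr=3 -> substrate=3 bound=2 product=0
t=3: arr=0 -> substrate=3 bound=2 product=0
t=4: arr=2 -> substrate=3 bound=2 product=2
t=5: arr=3 -> substrate=6 bound=2 product=2
t=6: arr=0 -> substrate=6 bound=2 product=2
t=7: arr=1 -> substrate=7 bound=2 product=2
t=8: arr=1 -> substrate=6 bound=2 product=4
t=9: arr=1 -> substrate=7 bound=2 product=4
t=10: arr=1 -> substrate=8 bound=2 product=4
t=11: arr=1 -> substrate=9 bound=2 product=4
t=12: arr=0 -> substrate=7 bound=2 product=6
t=13: arr=2 -> substrate=9 bound=2 product=6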